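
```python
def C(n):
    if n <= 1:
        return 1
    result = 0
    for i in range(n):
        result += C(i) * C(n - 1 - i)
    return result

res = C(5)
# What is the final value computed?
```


C(5)
= sum of C(i) * C(5-1-i) for i in 0..4
First compute sub-values bottom-up:
  C(0) = 1, C(1) = 1
  C(2) = 1*1 + 1*1 = 2
  C(3) = 1*2 + 1*1 + 2*1 = 5
  C(4) = 1*5 + 1*2 + 2*1 + 5*1 = 14
Now C(5):
  C(0)*C(4) = 1*14 = 14
  C(1)*C(3) = 1*5 = 5
  C(2)*C(2) = 2*2 = 4
  C(3)*C(1) = 5*1 = 5
  C(4)*C(0) = 14*1 = 14
= 14 + 5 + 4 + 5 + 14
= 42


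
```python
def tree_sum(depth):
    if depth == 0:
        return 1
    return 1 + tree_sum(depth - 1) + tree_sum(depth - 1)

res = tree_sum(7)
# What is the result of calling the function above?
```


tree_sum(7)
= 1 + tree_sum(6) + tree_sum(6)
= 1 + 2 * tree_sum(6)
tree_sum(k) = 2^(k+1) - 1
tree_sum(0) = 1
tree_sum(1) = 3
tree_sum(2) = 7
tree_sum(3) = 15
tree_sum(4) = 31
tree_sum(7) = 2^8 - 1 = 255


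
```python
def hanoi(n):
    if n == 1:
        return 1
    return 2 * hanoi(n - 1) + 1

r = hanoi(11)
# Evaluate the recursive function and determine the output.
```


hanoi(11)
= 2 * hanoi(10) + 1
= 2 * (2 * hanoi(9) + 1) + 1
= 2 * (2 * (2 * hanoi(8) + 1) + 1) + 1
= 2 * (2 * (2 * (2 * hanoi(7) + 1) + 1) + 1) + 1
= 2 * (2 * (2 * (2 * (2 * hanoi(6) + 1) + 1) + 1) + 1) + 1
= 2 * (2 * (2 * (2 * (2 * (2 * hanoi(5) + 1) + 1) + 1) + 1) + 1) + 1
= 2 * (2 * (2 * (2 * (2 * (2 * (2 * hanoi(4) + 1) + 1) + 1) + 1) + 1) + 1) + 1
= 2 * (2 * (2 * (2 * (2 * (2 * (2 * (2 * hanoi(3) + 1) + 1) + 1) + 1) + 1) + 1) + 1) + 1
= 2 * (2 * (2 * (2 * (2 * (2 * (2 * (2 * (2 * hanoi(2) + 1) + 1) + 1) + 1) + 1) + 1) + 1) + 1) + 1
= 2 * (2 * (2 * (2 * (2 * (2 * (2 * (2 * (2 * (2 * hanoi(1) + 1) + 1) + 1) + 1) + 1) + 1) + 1) + 1) + 1) + 1
Now compute bottom-up:
hanoi(1) = 1
hanoi(2) = 2 * 1 + 1 = 3
hanoi(3) = 2 * 3 + 1 = 7
hanoi(4) = 2 * 7 + 1 = 15
hanoi(5) = 2 * 15 + 1 = 31
hanoi(6) = 2 * 31 + 1 = 63
hanoi(7) = 2 * 63 + 1 = 127
hanoi(8) = 2 * 127 + 1 = 255
hanoi(9) = 2 * 255 + 1 = 511
hanoi(10) = 2 * 511 + 1 = 1023
hanoi(11) = 2 * 1023 + 1 = 2047
= 2047


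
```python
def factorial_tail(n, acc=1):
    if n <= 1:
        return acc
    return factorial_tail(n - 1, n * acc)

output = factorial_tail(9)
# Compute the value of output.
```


factorial_tail(9, 1)
= factorial_tail(8, 9 * 1) = factorial_tail(8, 9)
= factorial_tail(7, 8 * 9) = factorial_tail(7, 72)
= factorial_tail(6, 7 * 72) = factorial_tail(6, 504)
= factorial_tail(5, 6 * 504) = factorial_tail(5, 3024)
= factorial_tail(4, 5 * 3024) = factorial_tail(4, 15120)
= factorial_tail(3, 4 * 15120) = factorial_tail(3, 60480)
= factorial_tail(2, 3 * 60480) = factorial_tail(2, 181440)
= factorial_tail(1, 2 * 181440) = factorial_tail(1, 362880)
n <= 1, return acc = 362880


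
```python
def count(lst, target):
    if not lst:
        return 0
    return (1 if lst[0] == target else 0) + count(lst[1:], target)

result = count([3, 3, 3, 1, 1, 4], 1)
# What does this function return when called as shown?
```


count([3, 3, 3, 1, 1, 4], 1)
lst[0]=3 != 1: 0 + count([3, 3, 1, 1, 4], 1)
lst[0]=3 != 1: 0 + count([3, 1, 1, 4], 1)
lst[0]=3 != 1: 0 + count([1, 1, 4], 1)
lst[0]=1 == 1: 1 + count([1, 4], 1)
lst[0]=1 == 1: 1 + count([4], 1)
lst[0]=4 != 1: 0 + count([], 1)
= 2


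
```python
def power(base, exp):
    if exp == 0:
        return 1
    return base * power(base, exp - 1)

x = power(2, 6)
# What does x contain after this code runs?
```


power(2, 6)
= 2 * power(2, 5)
= 2 * 2 * power(2, 4)
= 2 * 2 * 2 * power(2, 3)
= 2 * 2 * 2 * 2 * power(2, 2)
= 2 * 2 * 2 * 2 * 2 * power(2, 1)
= 2 * 2 * 2 * 2 * 2 * 2 * power(2, 0)
= 2 * 2 * 2 * 2 * 2 * 2 * 1
= 64


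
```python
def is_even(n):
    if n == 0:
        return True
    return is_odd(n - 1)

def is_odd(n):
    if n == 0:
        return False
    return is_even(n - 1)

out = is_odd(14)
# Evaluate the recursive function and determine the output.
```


is_odd(14)
= is_even(13)
= is_odd(12)
= is_even(11)
= is_odd(10)
= is_even(9)
= is_odd(8)
= is_even(7)
= is_odd(6)
= is_even(5)
= is_odd(4)
= is_even(3)
= is_odd(2)
= is_even(1)
= is_odd(0)
n == 0: return False
= False


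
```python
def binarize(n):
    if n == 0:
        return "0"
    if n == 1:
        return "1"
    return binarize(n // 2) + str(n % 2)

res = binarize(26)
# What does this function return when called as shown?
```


binarize(26)
= binarize(13) + "0"
= binarize(6) + "1" + "0"
= binarize(3) + "0" + "1" + "0"
= binarize(1) + "1" + "0" + "1" + "0"
= "1" + "1" + "0" + "1" + "0"
= "11010"


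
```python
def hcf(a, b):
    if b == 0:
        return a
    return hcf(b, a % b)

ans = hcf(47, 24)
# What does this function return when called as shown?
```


hcf(47, 24)
= hcf(24, 47 % 24) = hcf(24, 23)
= hcf(23, 24 % 23) = hcf(23, 1)
= hcf(1, 23 % 1) = hcf(1, 0)
b == 0, return a = 1


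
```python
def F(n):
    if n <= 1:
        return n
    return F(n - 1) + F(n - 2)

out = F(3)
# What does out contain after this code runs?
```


F(3)
= F(2) + F(1)
Computing bottom-up: F(0)=0, F(1)=1, F(2)=1, F(3)=2
= 2


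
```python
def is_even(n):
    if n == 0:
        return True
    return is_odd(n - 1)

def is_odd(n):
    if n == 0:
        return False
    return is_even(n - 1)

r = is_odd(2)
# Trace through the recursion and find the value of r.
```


is_odd(2)
= is_even(1)
= is_odd(0)
n == 0: return False
= False


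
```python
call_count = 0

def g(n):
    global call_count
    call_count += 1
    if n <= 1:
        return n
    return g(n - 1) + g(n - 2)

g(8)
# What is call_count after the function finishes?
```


g(8) calls g(7) and g(6); each non-base call branches into two more.
Let C(k) = total number of calls made by g(k), including the call to g(k) itself.
Base cases: C(0) = 1, C(1) = 1
Recurrence: C(k) = 1 + C(k-1) + C(k-2)
  C(2) = 1 + C(1) + C(0) = 1 + 1 + 1 = 3
  C(3) = 1 + C(2) + C(1) = 1 + 3 + 1 = 5
  C(4) = 1 + C(3) + C(2) = 1 + 5 + 3 = 9
  C(5) = 1 + C(4) + C(3) = 1 + 9 + 5 = 15
  C(6) = 1 + C(5) + C(4) = 1 + 15 + 9 = 25
  C(7) = 1 + C(6) + C(5) = 1 + 25 + 15 = 41
  C(8) = 1 + C(7) + C(6) = 1 + 41 + 25 = 67
Total calls = C(8) = 67


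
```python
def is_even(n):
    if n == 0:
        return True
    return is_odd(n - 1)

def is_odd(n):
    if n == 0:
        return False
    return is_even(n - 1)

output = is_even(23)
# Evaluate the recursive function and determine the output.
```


is_even(23)
= is_odd(22)
= is_even(21)
= is_odd(20)
= is_even(19)
= is_odd(18)
= is_even(17)
= is_odd(16)
= is_even(15)
= is_odd(14)
= is_even(13)
= is_odd(12)
= is_even(11)
= is_odd(10)
= is_even(9)
= is_odd(8)
= is_even(7)
= is_odd(6)
= is_even(5)
= is_odd(4)
= is_even(3)
= is_odd(2)
= is_even(1)
= is_odd(0)
n == 0: return False
= False


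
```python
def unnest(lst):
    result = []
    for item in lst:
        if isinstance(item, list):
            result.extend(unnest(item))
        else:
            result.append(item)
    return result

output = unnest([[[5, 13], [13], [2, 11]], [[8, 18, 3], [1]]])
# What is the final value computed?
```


unnest([[[5, 13], [13], [2, 11]], [[8, 18, 3], [1]]])
Processing each element:
  [[5, 13], [13], [2, 11]] is a list -> unnest recursively -> [5, 13, 13, 2, 11]
  [[8, 18, 3], [1]] is a list -> unnest recursively -> [8, 18, 3, 1]
= [5, 13, 13, 2, 11, 8, 18, 3, 1]


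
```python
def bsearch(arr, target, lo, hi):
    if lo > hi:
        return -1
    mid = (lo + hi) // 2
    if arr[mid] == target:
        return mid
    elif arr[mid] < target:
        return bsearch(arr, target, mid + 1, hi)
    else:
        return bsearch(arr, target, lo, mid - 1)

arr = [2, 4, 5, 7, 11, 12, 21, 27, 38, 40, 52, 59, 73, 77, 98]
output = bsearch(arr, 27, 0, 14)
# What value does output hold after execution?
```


bsearch(arr, 27, 0, 14)
lo=0, hi=14, mid=7, arr[mid]=27
arr[7] == 27, found at index 7
= 7


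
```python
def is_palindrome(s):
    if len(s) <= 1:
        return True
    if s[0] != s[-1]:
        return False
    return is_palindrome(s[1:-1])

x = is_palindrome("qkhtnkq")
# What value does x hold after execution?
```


is_palindrome("qkhtnkq")
"qkhtnkq": s[0]='q' == s[-1]='q' -> is_palindrome("khtnk")
"khtnk": s[0]='k' == s[-1]='k' -> is_palindrome("htn")
"htn": s[0]='h' != s[-1]='n' -> False
= False


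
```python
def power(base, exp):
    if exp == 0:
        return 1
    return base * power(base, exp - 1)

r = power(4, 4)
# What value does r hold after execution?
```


power(4, 4)
= 4 * power(4, 3)
= 4 * 4 * power(4, 2)
= 4 * 4 * 4 * power(4, 1)
= 4 * 4 * 4 * 4 * power(4, 0)
= 4 * 4 * 4 * 4 * 1
= 256


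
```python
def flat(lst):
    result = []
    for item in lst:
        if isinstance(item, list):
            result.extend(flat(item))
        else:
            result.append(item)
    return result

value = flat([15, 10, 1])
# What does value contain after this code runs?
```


flat([15, 10, 1])
Processing each element:
  15 is not a list -> append 15
  10 is not a list -> append 10
  1 is not a list -> append 1
= [15, 10, 1]


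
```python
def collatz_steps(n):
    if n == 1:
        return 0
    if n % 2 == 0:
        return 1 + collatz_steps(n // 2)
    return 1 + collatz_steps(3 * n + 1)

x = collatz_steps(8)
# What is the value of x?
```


collatz_steps(8)
8 is even -> collatz_steps(4)
4 is even -> collatz_steps(2)
2 is even -> collatz_steps(1)
Reached 1 after 3 steps
= 3


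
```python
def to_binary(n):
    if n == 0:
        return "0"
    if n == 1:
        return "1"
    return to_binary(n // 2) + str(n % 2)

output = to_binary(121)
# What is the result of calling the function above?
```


to_binary(121)
= to_binary(60) + "1"
= to_binary(30) + "0" + "1"
= to_binary(15) + "0" + "0" + "1"
= to_binary(7) + "1" + "0" + "0" + "1"
= to_binary(3) + "1" + "1" + "0" + "0" + "1"
= to_binary(1) + "1" + "1" + "1" + "0" + "0" + "1"
= "1" + "1" + "1" + "1" + "0" + "0" + "1"
= "1111001"


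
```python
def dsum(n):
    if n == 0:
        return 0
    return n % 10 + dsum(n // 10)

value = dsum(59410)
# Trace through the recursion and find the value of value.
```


dsum(59410)
= 0 + dsum(5941)
= 0 + 1 + dsum(594)
= 0 + 1 + 4 + dsum(59)
= 0 + 1 + 4 + 9 + dsum(5)
= 0 + 1 + 4 + 9 + 5 + dsum(0)
= 0 + 1 + 4 + 9 + 5 + 0
= 19


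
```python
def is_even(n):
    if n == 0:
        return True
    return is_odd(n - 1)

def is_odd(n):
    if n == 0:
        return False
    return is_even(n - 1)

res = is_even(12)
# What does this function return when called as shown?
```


is_even(12)
= is_odd(11)
= is_even(10)
= is_odd(9)
= is_even(8)
= is_odd(7)
= is_even(6)
= is_odd(5)
= is_even(4)
= is_odd(3)
= is_even(2)
= is_odd(1)
= is_even(0)
n == 0: return True
= True


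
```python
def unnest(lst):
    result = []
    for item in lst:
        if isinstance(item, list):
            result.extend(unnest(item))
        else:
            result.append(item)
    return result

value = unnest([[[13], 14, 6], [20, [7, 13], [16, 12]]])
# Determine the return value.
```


unnest([[[13], 14, 6], [20, [7, 13], [16, 12]]])
Processing each element:
  [[13], 14, 6] is a list -> unnest recursively -> [13, 14, 6]
  [20, [7, 13], [16, 12]] is a list -> unnest recursively -> [20, 7, 13, 16, 12]
= [13, 14, 6, 20, 7, 13, 16, 12]


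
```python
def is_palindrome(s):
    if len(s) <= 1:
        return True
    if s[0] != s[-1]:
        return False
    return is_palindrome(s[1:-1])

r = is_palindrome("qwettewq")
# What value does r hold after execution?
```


is_palindrome("qwettewq")
"qwettewq": s[0]='q' == s[-1]='q' -> is_palindrome("wettew")
"wettew": s[0]='w' == s[-1]='w' -> is_palindrome("ette")
"ette": s[0]='e' == s[-1]='e' -> is_palindrome("tt")
"tt": s[0]='t' == s[-1]='t' -> is_palindrome("")
"": len <= 1 -> True
= True


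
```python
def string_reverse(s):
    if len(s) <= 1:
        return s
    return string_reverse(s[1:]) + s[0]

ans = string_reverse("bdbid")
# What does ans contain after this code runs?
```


string_reverse("bdbid")
= string_reverse("dbid") + "b"
= string_reverse("bid") + "d" + "b"
= string_reverse("id") + "b" + "d" + "b"
= string_reverse("d") + "i" + "b" + "d" + "b"
= "d" + "i" + "b" + "d" + "b"
= "dibdb"


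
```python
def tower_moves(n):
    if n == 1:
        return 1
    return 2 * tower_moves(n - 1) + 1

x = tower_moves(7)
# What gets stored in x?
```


tower_moves(7)
= 2 * tower_moves(6) + 1
= 2 * (2 * tower_moves(5) + 1) + 1
= 2 * (2 * (2 * tower_moves(4) + 1) + 1) + 1
= 2 * (2 * (2 * (2 * tower_moves(3) + 1) + 1) + 1) + 1
= 2 * (2 * (2 * (2 * (2 * tower_moves(2) + 1) + 1) + 1) + 1) + 1
= 2 * (2 * (2 * (2 * (2 * (2 * tower_moves(1) + 1) + 1) + 1) + 1) + 1) + 1
Now compute bottom-up:
tower_moves(1) = 1
tower_moves(2) = 2 * 1 + 1 = 3
tower_moves(3) = 2 * 3 + 1 = 7
tower_moves(4) = 2 * 7 + 1 = 15
tower_moves(5) = 2 * 15 + 1 = 31
tower_moves(6) = 2 * 31 + 1 = 63
tower_moves(7) = 2 * 63 + 1 = 127
= 127


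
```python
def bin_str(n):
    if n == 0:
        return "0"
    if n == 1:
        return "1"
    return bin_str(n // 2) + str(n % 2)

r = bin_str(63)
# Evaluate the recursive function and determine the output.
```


bin_str(63)
= bin_str(31) + "1"
= bin_str(15) + "1" + "1"
= bin_str(7) + "1" + "1" + "1"
= bin_str(3) + "1" + "1" + "1" + "1"
= bin_str(1) + "1" + "1" + "1" + "1" + "1"
= "1" + "1" + "1" + "1" + "1" + "1"
= "111111"


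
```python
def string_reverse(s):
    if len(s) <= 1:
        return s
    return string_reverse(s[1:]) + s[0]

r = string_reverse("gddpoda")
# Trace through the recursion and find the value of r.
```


string_reverse("gddpoda")
= string_reverse("ddpoda") + "g"
= string_reverse("dpoda") + "d" + "g"
= string_reverse("poda") + "d" + "d" + "g"
= string_reverse("oda") + "p" + "d" + "d" + "g"
= string_reverse("da") + "o" + "p" + "d" + "d" + "g"
= string_reverse("a") + "d" + "o" + "p" + "d" + "d" + "g"
= "a" + "d" + "o" + "p" + "d" + "d" + "g"
= "adopddg"


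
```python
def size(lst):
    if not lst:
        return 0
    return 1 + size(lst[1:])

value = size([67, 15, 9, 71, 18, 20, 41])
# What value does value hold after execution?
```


size([67, 15, 9, 71, 18, 20, 41])
= 1 + size([15, 9, 71, 18, 20, 41])
= 1 + 1 + size([9, 71, 18, 20, 41])
= 1 + 1 + 1 + size([71, 18, 20, 41])
= 1 + 1 + 1 + 1 + size([18, 20, 41])
= 1 + 1 + 1 + 1 + 1 + size([20, 41])
= 1 + 1 + 1 + 1 + 1 + 1 + size([41])
= 1 + 1 + 1 + 1 + 1 + 1 + 1 + size([])
= 1 + 1 + 1 + 1 + 1 + 1 + 1 + 0
= 7


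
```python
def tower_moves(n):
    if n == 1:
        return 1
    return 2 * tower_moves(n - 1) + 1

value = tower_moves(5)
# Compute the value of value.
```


tower_moves(5)
= 2 * tower_moves(4) + 1
= 2 * (2 * tower_moves(3) + 1) + 1
= 2 * (2 * (2 * tower_moves(2) + 1) + 1) + 1
= 2 * (2 * (2 * (2 * tower_moves(1) + 1) + 1) + 1) + 1
Now compute bottom-up:
tower_moves(1) = 1
tower_moves(2) = 2 * 1 + 1 = 3
tower_moves(3) = 2 * 3 + 1 = 7
tower_moves(4) = 2 * 7 + 1 = 15
tower_moves(5) = 2 * 15 + 1 = 31
= 31


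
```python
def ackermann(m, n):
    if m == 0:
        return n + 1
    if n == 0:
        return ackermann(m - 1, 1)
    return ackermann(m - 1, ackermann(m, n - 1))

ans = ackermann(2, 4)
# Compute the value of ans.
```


ackermann(2, 4)
= ackermann(1, ackermann(2, 3))
First compute ackermann(2, 3) = 9
= ackermann(1, 9)
= 11


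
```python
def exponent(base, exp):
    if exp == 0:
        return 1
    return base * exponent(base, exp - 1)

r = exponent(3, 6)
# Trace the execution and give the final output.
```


exponent(3, 6)
= 3 * exponent(3, 5)
= 3 * 3 * exponent(3, 4)
= 3 * 3 * 3 * exponent(3, 3)
= 3 * 3 * 3 * 3 * exponent(3, 2)
= 3 * 3 * 3 * 3 * 3 * exponent(3, 1)
= 3 * 3 * 3 * 3 * 3 * 3 * exponent(3, 0)
= 3 * 3 * 3 * 3 * 3 * 3 * 1
= 729


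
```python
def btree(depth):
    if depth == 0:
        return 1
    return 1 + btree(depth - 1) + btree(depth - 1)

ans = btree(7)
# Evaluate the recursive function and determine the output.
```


btree(7)
= 1 + btree(6) + btree(6)
= 1 + 2 * btree(6)
btree(k) = 2^(k+1) - 1
btree(0) = 1
btree(1) = 3
btree(2) = 7
btree(3) = 15
btree(4) = 31
btree(7) = 2^8 - 1 = 255


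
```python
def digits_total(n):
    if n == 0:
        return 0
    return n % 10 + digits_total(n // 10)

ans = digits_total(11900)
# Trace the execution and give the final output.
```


digits_total(11900)
= 0 + digits_total(1190)
= 0 + 0 + digits_total(119)
= 0 + 0 + 9 + digits_total(11)
= 0 + 0 + 9 + 1 + digits_total(1)
= 0 + 0 + 9 + 1 + 1 + digits_total(0)
= 0 + 0 + 9 + 1 + 1 + 0
= 11


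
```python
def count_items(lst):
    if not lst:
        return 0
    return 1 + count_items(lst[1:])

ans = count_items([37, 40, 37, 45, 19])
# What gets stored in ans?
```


count_items([37, 40, 37, 45, 19])
= 1 + count_items([40, 37, 45, 19])
= 1 + 1 + count_items([37, 45, 19])
= 1 + 1 + 1 + count_items([45, 19])
= 1 + 1 + 1 + 1 + count_items([19])
= 1 + 1 + 1 + 1 + 1 + count_items([])
= 1 + 1 + 1 + 1 + 1 + 0
= 5


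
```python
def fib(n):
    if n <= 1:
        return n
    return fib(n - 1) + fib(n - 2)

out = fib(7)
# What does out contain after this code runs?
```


fib(7)
= fib(6) + fib(5)
= (fib(5) + fib(4)) + fib(5)
Computing bottom-up: fib(0)=0, fib(1)=1, fib(2)=1, fib(3)=2, fib(4)=3, fib(5)=5, fib(6)=8, fib(7)=13
= 13


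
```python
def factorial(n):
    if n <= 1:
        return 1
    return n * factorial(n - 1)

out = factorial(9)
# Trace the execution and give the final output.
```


factorial(9)
= 9 * factorial(8)
= 9 * 8 * factorial(7)
= 9 * 8 * 7 * factorial(6)
= 9 * 8 * 7 * 6 * factorial(5)
= 9 * 8 * 7 * 6 * 5 * factorial(4)
= 9 * 8 * 7 * 6 * 5 * 4 * factorial(3)
= 9 * 8 * 7 * 6 * 5 * 4 * 3 * factorial(2)
= 9 * 8 * 7 * 6 * 5 * 4 * 3 * 2 * factorial(1)
= 9 * 8 * 7 * 6 * 5 * 4 * 3 * 2 * 1
= 362880


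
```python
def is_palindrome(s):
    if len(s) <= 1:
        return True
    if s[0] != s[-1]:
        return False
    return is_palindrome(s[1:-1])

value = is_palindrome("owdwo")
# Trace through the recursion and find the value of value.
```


is_palindrome("owdwo")
"owdwo": s[0]='o' == s[-1]='o' -> is_palindrome("wdw")
"wdw": s[0]='w' == s[-1]='w' -> is_palindrome("d")
"d": len <= 1 -> True
= True


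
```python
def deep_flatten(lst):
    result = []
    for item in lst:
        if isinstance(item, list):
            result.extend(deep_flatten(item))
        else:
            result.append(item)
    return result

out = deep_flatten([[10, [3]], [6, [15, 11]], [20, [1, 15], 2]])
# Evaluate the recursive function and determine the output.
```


deep_flatten([[10, [3]], [6, [15, 11]], [20, [1, 15], 2]])
Processing each element:
  [10, [3]] is a list -> deep_flatten recursively -> [10, 3]
  [6, [15, 11]] is a list -> deep_flatten recursively -> [6, 15, 11]
  [20, [1, 15], 2] is a list -> deep_flatten recursively -> [20, 1, 15, 2]
= [10, 3, 6, 15, 11, 20, 1, 15, 2]


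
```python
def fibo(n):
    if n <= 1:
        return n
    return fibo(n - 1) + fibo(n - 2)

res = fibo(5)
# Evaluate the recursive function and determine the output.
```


fibo(5)
= fibo(4) + fibo(3)
= (fibo(3) + fibo(2)) + fibo(3)
Computing bottom-up: fibo(0)=0, fibo(1)=1, fibo(2)=1, fibo(3)=2, fibo(4)=3, fibo(5)=5
= 5


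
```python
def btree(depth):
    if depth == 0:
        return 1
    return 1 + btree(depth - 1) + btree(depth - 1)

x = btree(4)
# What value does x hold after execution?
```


btree(4)
= 1 + btree(3) + btree(3)
= 1 + 2 * btree(3)
btree(k) = 2^(k+1) - 1
btree(0) = 1
btree(1) = 3
btree(2) = 7
btree(3) = 15
btree(4) = 31
btree(4) = 2^5 - 1 = 31


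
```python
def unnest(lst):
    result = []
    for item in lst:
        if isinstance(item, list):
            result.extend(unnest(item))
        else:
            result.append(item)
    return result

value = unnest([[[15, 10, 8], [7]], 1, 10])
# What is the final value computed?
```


unnest([[[15, 10, 8], [7]], 1, 10])
Processing each element:
  [[15, 10, 8], [7]] is a list -> unnest recursively -> [15, 10, 8, 7]
  1 is not a list -> append 1
  10 is not a list -> append 10
= [15, 10, 8, 7, 1, 10]


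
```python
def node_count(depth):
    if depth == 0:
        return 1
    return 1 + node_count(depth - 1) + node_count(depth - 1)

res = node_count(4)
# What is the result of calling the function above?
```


node_count(4)
= 1 + node_count(3) + node_count(3)
= 1 + 2 * node_count(3)
node_count(k) = 2^(k+1) - 1
node_count(0) = 1
node_count(1) = 3
node_count(2) = 7
node_count(3) = 15
node_count(4) = 31
node_count(4) = 2^5 - 1 = 31


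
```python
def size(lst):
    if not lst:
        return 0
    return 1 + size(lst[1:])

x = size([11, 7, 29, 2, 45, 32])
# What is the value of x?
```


size([11, 7, 29, 2, 45, 32])
= 1 + size([7, 29, 2, 45, 32])
= 1 + 1 + size([29, 2, 45, 32])
= 1 + 1 + 1 + size([2, 45, 32])
= 1 + 1 + 1 + 1 + size([45, 32])
= 1 + 1 + 1 + 1 + 1 + size([32])
= 1 + 1 + 1 + 1 + 1 + 1 + size([])
= 1 + 1 + 1 + 1 + 1 + 1 + 0
= 6


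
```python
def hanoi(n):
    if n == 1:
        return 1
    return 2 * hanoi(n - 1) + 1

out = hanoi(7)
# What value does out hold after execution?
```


hanoi(7)
= 2 * hanoi(6) + 1
= 2 * (2 * hanoi(5) + 1) + 1
= 2 * (2 * (2 * hanoi(4) + 1) + 1) + 1
= 2 * (2 * (2 * (2 * hanoi(3) + 1) + 1) + 1) + 1
= 2 * (2 * (2 * (2 * (2 * hanoi(2) + 1) + 1) + 1) + 1) + 1
= 2 * (2 * (2 * (2 * (2 * (2 * hanoi(1) + 1) + 1) + 1) + 1) + 1) + 1
Now compute bottom-up:
hanoi(1) = 1
hanoi(2) = 2 * 1 + 1 = 3
hanoi(3) = 2 * 3 + 1 = 7
hanoi(4) = 2 * 7 + 1 = 15
hanoi(5) = 2 * 15 + 1 = 31
hanoi(6) = 2 * 31 + 1 = 63
hanoi(7) = 2 * 63 + 1 = 127
= 127


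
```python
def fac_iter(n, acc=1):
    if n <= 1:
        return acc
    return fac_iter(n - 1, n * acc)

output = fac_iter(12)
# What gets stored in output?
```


fac_iter(12, 1)
= fac_iter(11, 12 * 1) = fac_iter(11, 12)
= fac_iter(10, 11 * 12) = fac_iter(10, 132)
= fac_iter(9, 10 * 132) = fac_iter(9, 1320)
= fac_iter(8, 9 * 1320) = fac_iter(8, 11880)
= fac_iter(7, 8 * 11880) = fac_iter(7, 95040)
= fac_iter(6, 7 * 95040) = fac_iter(6, 665280)
= fac_iter(5, 6 * 665280) = fac_iter(5, 3991680)
= fac_iter(4, 5 * 3991680) = fac_iter(4, 19958400)
= fac_iter(3, 4 * 19958400) = fac_iter(3, 79833600)
= fac_iter(2, 3 * 79833600) = fac_iter(2, 239500800)
= fac_iter(1, 2 * 239500800) = fac_iter(1, 479001600)
n <= 1, return acc = 479001600


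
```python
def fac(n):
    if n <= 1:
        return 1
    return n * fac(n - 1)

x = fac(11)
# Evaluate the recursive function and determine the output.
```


fac(11)
= 11 * fac(10)
= 11 * 10 * fac(9)
= 11 * 10 * 9 * fac(8)
= 11 * 10 * 9 * 8 * fac(7)
= 11 * 10 * 9 * 8 * 7 * fac(6)
= 11 * 10 * 9 * 8 * 7 * 6 * fac(5)
= 11 * 10 * 9 * 8 * 7 * 6 * 5 * fac(4)
= 11 * 10 * 9 * 8 * 7 * 6 * 5 * 4 * fac(3)
= 11 * 10 * 9 * 8 * 7 * 6 * 5 * 4 * 3 * fac(2)
= 11 * 10 * 9 * 8 * 7 * 6 * 5 * 4 * 3 * 2 * fac(1)
= 11 * 10 * 9 * 8 * 7 * 6 * 5 * 4 * 3 * 2 * 1
= 39916800


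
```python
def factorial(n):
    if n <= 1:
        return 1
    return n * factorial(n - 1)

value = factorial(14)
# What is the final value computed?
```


factorial(14)
= 14 * factorial(13)
= 14 * 13 * factorial(12)
= 14 * 13 * 12 * factorial(11)
= 14 * 13 * 12 * 11 * factorial(10)
= 14 * 13 * 12 * 11 * 10 * factorial(9)
= 14 * 13 * 12 * 11 * 10 * 9 * factorial(8)
= 14 * 13 * 12 * 11 * 10 * 9 * 8 * factorial(7)
= 14 * 13 * 12 * 11 * 10 * 9 * 8 * 7 * factorial(6)
= 14 * 13 * 12 * 11 * 10 * 9 * 8 * 7 * 6 * factorial(5)
= 14 * 13 * 12 * 11 * 10 * 9 * 8 * 7 * 6 * 5 * factorial(4)
= 14 * 13 * 12 * 11 * 10 * 9 * 8 * 7 * 6 * 5 * 4 * factorial(3)
= 14 * 13 * 12 * 11 * 10 * 9 * 8 * 7 * 6 * 5 * 4 * 3 * factorial(2)
= 14 * 13 * 12 * 11 * 10 * 9 * 8 * 7 * 6 * 5 * 4 * 3 * 2 * factorial(1)
= 14 * 13 * 12 * 11 * 10 * 9 * 8 * 7 * 6 * 5 * 4 * 3 * 2 * 1
= 87178291200


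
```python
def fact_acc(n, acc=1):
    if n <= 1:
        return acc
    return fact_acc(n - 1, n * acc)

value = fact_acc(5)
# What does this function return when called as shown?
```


fact_acc(5, 1)
= fact_acc(4, 5 * 1) = fact_acc(4, 5)
= fact_acc(3, 4 * 5) = fact_acc(3, 20)
= fact_acc(2, 3 * 20) = fact_acc(2, 60)
= fact_acc(1, 2 * 60) = fact_acc(1, 120)
n <= 1, return acc = 120


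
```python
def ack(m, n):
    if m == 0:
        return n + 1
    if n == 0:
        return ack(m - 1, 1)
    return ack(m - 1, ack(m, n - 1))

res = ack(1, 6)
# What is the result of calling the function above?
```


ack(1, 6)
= ack(0, ack(1, 5))
First compute ack(1, 5) = 7
= ack(0, 7)
= 8


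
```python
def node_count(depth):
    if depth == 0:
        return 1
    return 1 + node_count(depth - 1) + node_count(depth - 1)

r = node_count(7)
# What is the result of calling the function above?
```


node_count(7)
= 1 + node_count(6) + node_count(6)
= 1 + 2 * node_count(6)
node_count(k) = 2^(k+1) - 1
node_count(0) = 1
node_count(1) = 3
node_count(2) = 7
node_count(3) = 15
node_count(4) = 31
node_count(7) = 2^8 - 1 = 255


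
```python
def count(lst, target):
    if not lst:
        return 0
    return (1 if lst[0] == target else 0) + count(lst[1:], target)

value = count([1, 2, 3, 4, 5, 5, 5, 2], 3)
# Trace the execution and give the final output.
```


count([1, 2, 3, 4, 5, 5, 5, 2], 3)
lst[0]=1 != 3: 0 + count([2, 3, 4, 5, 5, 5, 2], 3)
lst[0]=2 != 3: 0 + count([3, 4, 5, 5, 5, 2], 3)
lst[0]=3 == 3: 1 + count([4, 5, 5, 5, 2], 3)
lst[0]=4 != 3: 0 + count([5, 5, 5, 2], 3)
lst[0]=5 != 3: 0 + count([5, 5, 2], 3)
lst[0]=5 != 3: 0 + count([5, 2], 3)
lst[0]=5 != 3: 0 + count([2], 3)
lst[0]=2 != 3: 0 + count([], 3)
= 1


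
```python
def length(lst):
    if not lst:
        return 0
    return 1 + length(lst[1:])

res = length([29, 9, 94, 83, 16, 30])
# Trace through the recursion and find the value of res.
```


length([29, 9, 94, 83, 16, 30])
= 1 + length([9, 94, 83, 16, 30])
= 1 + 1 + length([94, 83, 16, 30])
= 1 + 1 + 1 + length([83, 16, 30])
= 1 + 1 + 1 + 1 + length([16, 30])
= 1 + 1 + 1 + 1 + 1 + length([30])
= 1 + 1 + 1 + 1 + 1 + 1 + length([])
= 1 + 1 + 1 + 1 + 1 + 1 + 0
= 6


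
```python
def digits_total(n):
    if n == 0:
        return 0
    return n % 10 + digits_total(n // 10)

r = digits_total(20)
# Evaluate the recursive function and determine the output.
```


digits_total(20)
= 0 + digits_total(2)
= 0 + 2 + digits_total(0)
= 0 + 2 + 0
= 2


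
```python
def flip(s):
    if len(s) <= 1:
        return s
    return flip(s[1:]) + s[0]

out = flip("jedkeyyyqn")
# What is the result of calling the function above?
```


flip("jedkeyyyqn")
= flip("edkeyyyqn") + "j"
= flip("dkeyyyqn") + "e" + "j"
= flip("keyyyqn") + "d" + "e" + "j"
= flip("eyyyqn") + "k" + "d" + "e" + "j"
= flip("yyyqn") + "e" + "k" + "d" + "e" + "j"
= flip("yyqn") + "y" + "e" + "k" + "d" + "e" + "j"
= flip("yqn") + "y" + "y" + "e" + "k" + "d" + "e" + "j"
= flip("qn") + "y" + "y" + "y" + "e" + "k" + "d" + "e" + "j"
= flip("n") + "q" + "y" + "y" + "y" + "e" + "k" + "d" + "e" + "j"
= "n" + "q" + "y" + "y" + "y" + "e" + "k" + "d" + "e" + "j"
= "nqyyyekdej"


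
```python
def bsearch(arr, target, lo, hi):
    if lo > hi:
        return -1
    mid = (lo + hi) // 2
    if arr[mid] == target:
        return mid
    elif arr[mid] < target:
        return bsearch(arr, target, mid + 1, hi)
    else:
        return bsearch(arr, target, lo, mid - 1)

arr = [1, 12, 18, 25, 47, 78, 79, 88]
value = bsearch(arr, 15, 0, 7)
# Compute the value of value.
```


bsearch(arr, 15, 0, 7)
lo=0, hi=7, mid=3, arr[mid]=25
25 > 15, search left half
lo=0, hi=2, mid=1, arr[mid]=12
12 < 15, search right half
lo=2, hi=2, mid=2, arr[mid]=18
18 > 15, search left half
lo > hi, target not found, return -1
= -1


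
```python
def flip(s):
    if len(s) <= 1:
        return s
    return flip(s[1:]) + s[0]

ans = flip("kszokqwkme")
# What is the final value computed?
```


flip("kszokqwkme")
= flip("szokqwkme") + "k"
= flip("zokqwkme") + "s" + "k"
= flip("okqwkme") + "z" + "s" + "k"
= flip("kqwkme") + "o" + "z" + "s" + "k"
= flip("qwkme") + "k" + "o" + "z" + "s" + "k"
= flip("wkme") + "q" + "k" + "o" + "z" + "s" + "k"
= flip("kme") + "w" + "q" + "k" + "o" + "z" + "s" + "k"
= flip("me") + "k" + "w" + "q" + "k" + "o" + "z" + "s" + "k"
= flip("e") + "m" + "k" + "w" + "q" + "k" + "o" + "z" + "s" + "k"
= "e" + "m" + "k" + "w" + "q" + "k" + "o" + "z" + "s" + "k"
= "emkwqkozsk"


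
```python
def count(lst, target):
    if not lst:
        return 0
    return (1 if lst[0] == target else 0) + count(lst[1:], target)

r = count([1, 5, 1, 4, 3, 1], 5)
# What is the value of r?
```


count([1, 5, 1, 4, 3, 1], 5)
lst[0]=1 != 5: 0 + count([5, 1, 4, 3, 1], 5)
lst[0]=5 == 5: 1 + count([1, 4, 3, 1], 5)
lst[0]=1 != 5: 0 + count([4, 3, 1], 5)
lst[0]=4 != 5: 0 + count([3, 1], 5)
lst[0]=3 != 5: 0 + count([1], 5)
lst[0]=1 != 5: 0 + count([], 5)
= 1


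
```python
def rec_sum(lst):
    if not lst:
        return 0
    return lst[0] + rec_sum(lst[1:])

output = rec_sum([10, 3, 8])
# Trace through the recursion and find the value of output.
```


rec_sum([10, 3, 8])
= 10 + rec_sum([3, 8])
= 10 + 3 + rec_sum([8])
= 10 + 3 + 8 + rec_sum([])
= 10 + 3 + 8 + 0
= 21


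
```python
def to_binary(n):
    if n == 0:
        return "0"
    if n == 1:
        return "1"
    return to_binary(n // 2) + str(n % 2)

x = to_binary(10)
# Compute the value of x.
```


to_binary(10)
= to_binary(5) + "0"
= to_binary(2) + "1" + "0"
= to_binary(1) + "0" + "1" + "0"
= "1" + "0" + "1" + "0"
= "1010"


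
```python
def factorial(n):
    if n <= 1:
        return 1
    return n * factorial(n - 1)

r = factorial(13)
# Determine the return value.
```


factorial(13)
= 13 * factorial(12)
= 13 * 12 * factorial(11)
= 13 * 12 * 11 * factorial(10)
= 13 * 12 * 11 * 10 * factorial(9)
= 13 * 12 * 11 * 10 * 9 * factorial(8)
= 13 * 12 * 11 * 10 * 9 * 8 * factorial(7)
= 13 * 12 * 11 * 10 * 9 * 8 * 7 * factorial(6)
= 13 * 12 * 11 * 10 * 9 * 8 * 7 * 6 * factorial(5)
= 13 * 12 * 11 * 10 * 9 * 8 * 7 * 6 * 5 * factorial(4)
= 13 * 12 * 11 * 10 * 9 * 8 * 7 * 6 * 5 * 4 * factorial(3)
= 13 * 12 * 11 * 10 * 9 * 8 * 7 * 6 * 5 * 4 * 3 * factorial(2)
= 13 * 12 * 11 * 10 * 9 * 8 * 7 * 6 * 5 * 4 * 3 * 2 * factorial(1)
= 13 * 12 * 11 * 10 * 9 * 8 * 7 * 6 * 5 * 4 * 3 * 2 * 1
= 6227020800


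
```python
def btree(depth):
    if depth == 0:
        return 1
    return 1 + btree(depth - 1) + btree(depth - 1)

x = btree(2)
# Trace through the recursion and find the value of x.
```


btree(2)
= 1 + btree(1) + btree(1)
= 1 + 2 * btree(1)
btree(k) = 2^(k+1) - 1
btree(0) = 1
btree(1) = 3
btree(2) = 7
btree(2) = 2^3 - 1 = 7


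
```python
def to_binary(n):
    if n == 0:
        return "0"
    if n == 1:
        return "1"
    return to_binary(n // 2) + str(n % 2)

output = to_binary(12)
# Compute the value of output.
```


to_binary(12)
= to_binary(6) + "0"
= to_binary(3) + "0" + "0"
= to_binary(1) + "1" + "0" + "0"
= "1" + "1" + "0" + "0"
= "1100"


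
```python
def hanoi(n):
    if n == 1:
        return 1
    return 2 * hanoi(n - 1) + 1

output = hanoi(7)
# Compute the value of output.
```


hanoi(7)
= 2 * hanoi(6) + 1
= 2 * (2 * hanoi(5) + 1) + 1
= 2 * (2 * (2 * hanoi(4) + 1) + 1) + 1
= 2 * (2 * (2 * (2 * hanoi(3) + 1) + 1) + 1) + 1
= 2 * (2 * (2 * (2 * (2 * hanoi(2) + 1) + 1) + 1) + 1) + 1
= 2 * (2 * (2 * (2 * (2 * (2 * hanoi(1) + 1) + 1) + 1) + 1) + 1) + 1
Now compute bottom-up:
hanoi(1) = 1
hanoi(2) = 2 * 1 + 1 = 3
hanoi(3) = 2 * 3 + 1 = 7
hanoi(4) = 2 * 7 + 1 = 15
hanoi(5) = 2 * 15 + 1 = 31
hanoi(6) = 2 * 31 + 1 = 63
hanoi(7) = 2 * 63 + 1 = 127
= 127


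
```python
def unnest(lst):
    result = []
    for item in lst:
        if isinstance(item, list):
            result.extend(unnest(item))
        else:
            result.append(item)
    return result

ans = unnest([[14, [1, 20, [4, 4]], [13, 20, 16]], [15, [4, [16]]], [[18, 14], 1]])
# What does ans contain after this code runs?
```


unnest([[14, [1, 20, [4, 4]], [13, 20, 16]], [15, [4, [16]]], [[18, 14], 1]])
Processing each element:
  [14, [1, 20, [4, 4]], [13, 20, 16]] is a list -> unnest recursively -> [14, 1, 20, 4, 4, 13, 20, 16]
  [15, [4, [16]]] is a list -> unnest recursively -> [15, 4, 16]
  [[18, 14], 1] is a list -> unnest recursively -> [18, 14, 1]
= [14, 1, 20, 4, 4, 13, 20, 16, 15, 4, 16, 18, 14, 1]


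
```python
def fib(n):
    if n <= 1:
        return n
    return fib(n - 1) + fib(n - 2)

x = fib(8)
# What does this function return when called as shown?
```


fib(8)
= fib(7) + fib(6)
= (fib(6) + fib(5)) + fib(6)
Computing bottom-up: fib(0)=0, fib(1)=1, fib(2)=1, fib(3)=2, fib(4)=3, fib(5)=5, fib(6)=8, fib(7)=13, fib(8)=21
= 21


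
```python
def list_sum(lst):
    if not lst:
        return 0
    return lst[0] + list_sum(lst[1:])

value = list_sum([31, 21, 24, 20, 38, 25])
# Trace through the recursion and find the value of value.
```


list_sum([31, 21, 24, 20, 38, 25])
= 31 + list_sum([21, 24, 20, 38, 25])
= 31 + 21 + list_sum([24, 20, 38, 25])
= 31 + 21 + 24 + list_sum([20, 38, 25])
= 31 + 21 + 24 + 20 + list_sum([38, 25])
= 31 + 21 + 24 + 20 + 38 + list_sum([25])
= 31 + 21 + 24 + 20 + 38 + 25 + list_sum([])
= 31 + 21 + 24 + 20 + 38 + 25 + 0
= 159


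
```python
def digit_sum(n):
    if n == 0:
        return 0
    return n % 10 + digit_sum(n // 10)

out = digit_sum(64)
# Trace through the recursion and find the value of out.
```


digit_sum(64)
= 4 + digit_sum(6)
= 4 + 6 + digit_sum(0)
= 4 + 6 + 0
= 10


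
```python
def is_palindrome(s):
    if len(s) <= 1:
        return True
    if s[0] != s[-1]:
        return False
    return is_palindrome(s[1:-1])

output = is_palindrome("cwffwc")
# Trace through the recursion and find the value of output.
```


is_palindrome("cwffwc")
"cwffwc": s[0]='c' == s[-1]='c' -> is_palindrome("wffw")
"wffw": s[0]='w' == s[-1]='w' -> is_palindrome("ff")
"ff": s[0]='f' == s[-1]='f' -> is_palindrome("")
"": len <= 1 -> True
= True


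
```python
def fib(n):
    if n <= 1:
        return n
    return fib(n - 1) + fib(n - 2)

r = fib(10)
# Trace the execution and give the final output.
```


fib(10)
= fib(9) + fib(8)
= (fib(8) + fib(7)) + fib(8)
Computing bottom-up: fib(0)=0, fib(1)=1, fib(2)=1, fib(3)=2, fib(4)=3, fib(5)=5, fib(6)=8, fib(7)=13, fib(8)=21, fib(9)=34, fib(10)=55
= 55


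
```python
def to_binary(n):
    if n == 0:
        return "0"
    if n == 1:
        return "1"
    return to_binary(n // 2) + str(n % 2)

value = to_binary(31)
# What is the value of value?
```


to_binary(31)
= to_binary(15) + "1"
= to_binary(7) + "1" + "1"
= to_binary(3) + "1" + "1" + "1"
= to_binary(1) + "1" + "1" + "1" + "1"
= "1" + "1" + "1" + "1" + "1"
= "11111"


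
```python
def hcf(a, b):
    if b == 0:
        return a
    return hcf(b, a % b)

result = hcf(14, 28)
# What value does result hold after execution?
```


hcf(14, 28)
= hcf(28, 14 % 28) = hcf(28, 14)
= hcf(14, 28 % 14) = hcf(14, 0)
b == 0, return a = 14


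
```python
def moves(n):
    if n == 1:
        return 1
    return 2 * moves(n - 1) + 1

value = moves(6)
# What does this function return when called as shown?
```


moves(6)
= 2 * moves(5) + 1
= 2 * (2 * moves(4) + 1) + 1
= 2 * (2 * (2 * moves(3) + 1) + 1) + 1
= 2 * (2 * (2 * (2 * moves(2) + 1) + 1) + 1) + 1
= 2 * (2 * (2 * (2 * (2 * moves(1) + 1) + 1) + 1) + 1) + 1
Now compute bottom-up:
moves(1) = 1
moves(2) = 2 * 1 + 1 = 3
moves(3) = 2 * 3 + 1 = 7
moves(4) = 2 * 7 + 1 = 15
moves(5) = 2 * 15 + 1 = 31
moves(6) = 2 * 31 + 1 = 63
= 63


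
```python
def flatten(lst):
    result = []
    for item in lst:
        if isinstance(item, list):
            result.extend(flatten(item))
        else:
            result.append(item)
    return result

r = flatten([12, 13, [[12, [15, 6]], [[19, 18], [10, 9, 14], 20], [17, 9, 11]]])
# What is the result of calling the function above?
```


flatten([12, 13, [[12, [15, 6]], [[19, 18], [10, 9, 14], 20], [17, 9, 11]]])
Processing each element:
  12 is not a list -> append 12
  13 is not a list -> append 13
  [[12, [15, 6]], [[19, 18], [10, 9, 14], 20], [17, 9, 11]] is a list -> flatten recursively -> [12, 15, 6, 19, 18, 10, 9, 14, 20, 17, 9, 11]
= [12, 13, 12, 15, 6, 19, 18, 10, 9, 14, 20, 17, 9, 11]


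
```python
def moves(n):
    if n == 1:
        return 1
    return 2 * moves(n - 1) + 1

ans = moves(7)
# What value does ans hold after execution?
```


moves(7)
= 2 * moves(6) + 1
= 2 * (2 * moves(5) + 1) + 1
= 2 * (2 * (2 * moves(4) + 1) + 1) + 1
= 2 * (2 * (2 * (2 * moves(3) + 1) + 1) + 1) + 1
= 2 * (2 * (2 * (2 * (2 * moves(2) + 1) + 1) + 1) + 1) + 1
= 2 * (2 * (2 * (2 * (2 * (2 * moves(1) + 1) + 1) + 1) + 1) + 1) + 1
Now compute bottom-up:
moves(1) = 1
moves(2) = 2 * 1 + 1 = 3
moves(3) = 2 * 3 + 1 = 7
moves(4) = 2 * 7 + 1 = 15
moves(5) = 2 * 15 + 1 = 31
moves(6) = 2 * 31 + 1 = 63
moves(7) = 2 * 63 + 1 = 127
= 127


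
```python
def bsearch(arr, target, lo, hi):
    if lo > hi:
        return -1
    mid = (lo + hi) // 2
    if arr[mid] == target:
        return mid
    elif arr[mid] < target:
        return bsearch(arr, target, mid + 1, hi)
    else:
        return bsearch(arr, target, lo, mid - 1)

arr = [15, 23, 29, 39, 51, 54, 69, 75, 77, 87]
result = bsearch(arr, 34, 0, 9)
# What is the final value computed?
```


bsearch(arr, 34, 0, 9)
lo=0, hi=9, mid=4, arr[mid]=51
51 > 34, search left half
lo=0, hi=3, mid=1, arr[mid]=23
23 < 34, search right half
lo=2, hi=3, mid=2, arr[mid]=29
29 < 34, search right half
lo=3, hi=3, mid=3, arr[mid]=39
39 > 34, search left half
lo > hi, target not found, return -1
= -1


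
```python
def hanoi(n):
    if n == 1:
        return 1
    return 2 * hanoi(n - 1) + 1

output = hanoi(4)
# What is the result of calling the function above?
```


hanoi(4)
= 2 * hanoi(3) + 1
= 2 * (2 * hanoi(2) + 1) + 1
= 2 * (2 * (2 * hanoi(1) + 1) + 1) + 1
Now compute bottom-up:
hanoi(1) = 1
hanoi(2) = 2 * 1 + 1 = 3
hanoi(3) = 2 * 3 + 1 = 7
hanoi(4) = 2 * 7 + 1 = 15
= 15


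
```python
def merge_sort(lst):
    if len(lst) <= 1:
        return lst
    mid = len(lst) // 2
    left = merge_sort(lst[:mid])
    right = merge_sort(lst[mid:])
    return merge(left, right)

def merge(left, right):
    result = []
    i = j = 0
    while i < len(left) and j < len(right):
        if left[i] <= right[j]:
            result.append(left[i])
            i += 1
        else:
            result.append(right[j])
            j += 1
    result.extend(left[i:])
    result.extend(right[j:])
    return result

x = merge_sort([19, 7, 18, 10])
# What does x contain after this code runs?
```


merge_sort([19, 7, 18, 10])
Split into [19, 7] and [18, 10]
Left sorted: [7, 19]
Right sorted: [10, 18]
Merge [7, 19] and [10, 18]
= [7, 10, 18, 19]


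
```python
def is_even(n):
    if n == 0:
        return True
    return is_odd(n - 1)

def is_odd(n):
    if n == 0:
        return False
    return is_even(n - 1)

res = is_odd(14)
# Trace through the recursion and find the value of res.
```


is_odd(14)
= is_even(13)
= is_odd(12)
= is_even(11)
= is_odd(10)
= is_even(9)
= is_odd(8)
= is_even(7)
= is_odd(6)
= is_even(5)
= is_odd(4)
= is_even(3)
= is_odd(2)
= is_even(1)
= is_odd(0)
n == 0: return False
= False


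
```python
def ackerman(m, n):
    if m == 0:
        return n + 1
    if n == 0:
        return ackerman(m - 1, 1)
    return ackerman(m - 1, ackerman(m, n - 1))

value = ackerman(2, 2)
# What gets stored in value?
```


ackerman(2, 2)
= ackerman(1, ackerman(2, 1))
First compute ackerman(2, 1) = 5
= ackerman(1, 5)
= 7


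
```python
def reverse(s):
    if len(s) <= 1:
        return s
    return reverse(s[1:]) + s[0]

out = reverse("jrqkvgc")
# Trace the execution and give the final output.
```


reverse("jrqkvgc")
= reverse("rqkvgc") + "j"
= reverse("qkvgc") + "r" + "j"
= reverse("kvgc") + "q" + "r" + "j"
= reverse("vgc") + "k" + "q" + "r" + "j"
= reverse("gc") + "v" + "k" + "q" + "r" + "j"
= reverse("c") + "g" + "v" + "k" + "q" + "r" + "j"
= "c" + "g" + "v" + "k" + "q" + "r" + "j"
= "cgvkqrj"


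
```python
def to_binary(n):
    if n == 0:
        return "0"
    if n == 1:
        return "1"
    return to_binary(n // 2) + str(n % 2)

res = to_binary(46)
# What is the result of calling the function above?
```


to_binary(46)
= to_binary(23) + "0"
= to_binary(11) + "1" + "0"
= to_binary(5) + "1" + "1" + "0"
= to_binary(2) + "1" + "1" + "1" + "0"
= to_binary(1) + "0" + "1" + "1" + "1" + "0"
= "1" + "0" + "1" + "1" + "1" + "0"
= "101110"
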